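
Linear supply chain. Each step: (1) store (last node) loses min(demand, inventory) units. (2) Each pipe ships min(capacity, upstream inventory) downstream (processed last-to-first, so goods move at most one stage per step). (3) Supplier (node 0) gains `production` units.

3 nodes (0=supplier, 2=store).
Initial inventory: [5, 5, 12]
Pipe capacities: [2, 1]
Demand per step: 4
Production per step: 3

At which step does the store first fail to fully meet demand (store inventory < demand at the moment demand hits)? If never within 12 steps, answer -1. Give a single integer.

Step 1: demand=4,sold=4 ship[1->2]=1 ship[0->1]=2 prod=3 -> [6 6 9]
Step 2: demand=4,sold=4 ship[1->2]=1 ship[0->1]=2 prod=3 -> [7 7 6]
Step 3: demand=4,sold=4 ship[1->2]=1 ship[0->1]=2 prod=3 -> [8 8 3]
Step 4: demand=4,sold=3 ship[1->2]=1 ship[0->1]=2 prod=3 -> [9 9 1]
Step 5: demand=4,sold=1 ship[1->2]=1 ship[0->1]=2 prod=3 -> [10 10 1]
Step 6: demand=4,sold=1 ship[1->2]=1 ship[0->1]=2 prod=3 -> [11 11 1]
Step 7: demand=4,sold=1 ship[1->2]=1 ship[0->1]=2 prod=3 -> [12 12 1]
Step 8: demand=4,sold=1 ship[1->2]=1 ship[0->1]=2 prod=3 -> [13 13 1]
Step 9: demand=4,sold=1 ship[1->2]=1 ship[0->1]=2 prod=3 -> [14 14 1]
Step 10: demand=4,sold=1 ship[1->2]=1 ship[0->1]=2 prod=3 -> [15 15 1]
Step 11: demand=4,sold=1 ship[1->2]=1 ship[0->1]=2 prod=3 -> [16 16 1]
Step 12: demand=4,sold=1 ship[1->2]=1 ship[0->1]=2 prod=3 -> [17 17 1]
First stockout at step 4

4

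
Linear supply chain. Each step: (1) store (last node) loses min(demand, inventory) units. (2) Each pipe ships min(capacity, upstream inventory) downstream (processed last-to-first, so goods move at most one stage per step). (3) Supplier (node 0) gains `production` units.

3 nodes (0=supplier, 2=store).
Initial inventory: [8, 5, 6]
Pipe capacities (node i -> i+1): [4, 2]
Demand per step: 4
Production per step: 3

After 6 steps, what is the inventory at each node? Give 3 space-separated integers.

Step 1: demand=4,sold=4 ship[1->2]=2 ship[0->1]=4 prod=3 -> inv=[7 7 4]
Step 2: demand=4,sold=4 ship[1->2]=2 ship[0->1]=4 prod=3 -> inv=[6 9 2]
Step 3: demand=4,sold=2 ship[1->2]=2 ship[0->1]=4 prod=3 -> inv=[5 11 2]
Step 4: demand=4,sold=2 ship[1->2]=2 ship[0->1]=4 prod=3 -> inv=[4 13 2]
Step 5: demand=4,sold=2 ship[1->2]=2 ship[0->1]=4 prod=3 -> inv=[3 15 2]
Step 6: demand=4,sold=2 ship[1->2]=2 ship[0->1]=3 prod=3 -> inv=[3 16 2]

3 16 2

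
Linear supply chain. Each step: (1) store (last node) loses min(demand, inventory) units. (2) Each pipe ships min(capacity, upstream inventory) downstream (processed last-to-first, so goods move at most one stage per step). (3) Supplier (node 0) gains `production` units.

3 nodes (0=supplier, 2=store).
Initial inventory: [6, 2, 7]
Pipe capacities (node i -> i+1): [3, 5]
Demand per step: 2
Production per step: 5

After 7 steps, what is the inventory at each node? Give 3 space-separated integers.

Step 1: demand=2,sold=2 ship[1->2]=2 ship[0->1]=3 prod=5 -> inv=[8 3 7]
Step 2: demand=2,sold=2 ship[1->2]=3 ship[0->1]=3 prod=5 -> inv=[10 3 8]
Step 3: demand=2,sold=2 ship[1->2]=3 ship[0->1]=3 prod=5 -> inv=[12 3 9]
Step 4: demand=2,sold=2 ship[1->2]=3 ship[0->1]=3 prod=5 -> inv=[14 3 10]
Step 5: demand=2,sold=2 ship[1->2]=3 ship[0->1]=3 prod=5 -> inv=[16 3 11]
Step 6: demand=2,sold=2 ship[1->2]=3 ship[0->1]=3 prod=5 -> inv=[18 3 12]
Step 7: demand=2,sold=2 ship[1->2]=3 ship[0->1]=3 prod=5 -> inv=[20 3 13]

20 3 13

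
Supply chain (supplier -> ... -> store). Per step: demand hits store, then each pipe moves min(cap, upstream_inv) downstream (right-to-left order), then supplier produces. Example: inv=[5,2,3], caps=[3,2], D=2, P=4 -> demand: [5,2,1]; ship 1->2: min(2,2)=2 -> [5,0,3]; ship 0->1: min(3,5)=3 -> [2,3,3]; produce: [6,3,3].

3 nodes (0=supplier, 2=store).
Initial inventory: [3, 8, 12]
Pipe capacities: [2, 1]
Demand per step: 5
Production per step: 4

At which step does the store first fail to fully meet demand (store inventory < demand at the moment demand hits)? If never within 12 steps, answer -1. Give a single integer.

Step 1: demand=5,sold=5 ship[1->2]=1 ship[0->1]=2 prod=4 -> [5 9 8]
Step 2: demand=5,sold=5 ship[1->2]=1 ship[0->1]=2 prod=4 -> [7 10 4]
Step 3: demand=5,sold=4 ship[1->2]=1 ship[0->1]=2 prod=4 -> [9 11 1]
Step 4: demand=5,sold=1 ship[1->2]=1 ship[0->1]=2 prod=4 -> [11 12 1]
Step 5: demand=5,sold=1 ship[1->2]=1 ship[0->1]=2 prod=4 -> [13 13 1]
Step 6: demand=5,sold=1 ship[1->2]=1 ship[0->1]=2 prod=4 -> [15 14 1]
Step 7: demand=5,sold=1 ship[1->2]=1 ship[0->1]=2 prod=4 -> [17 15 1]
Step 8: demand=5,sold=1 ship[1->2]=1 ship[0->1]=2 prod=4 -> [19 16 1]
Step 9: demand=5,sold=1 ship[1->2]=1 ship[0->1]=2 prod=4 -> [21 17 1]
Step 10: demand=5,sold=1 ship[1->2]=1 ship[0->1]=2 prod=4 -> [23 18 1]
Step 11: demand=5,sold=1 ship[1->2]=1 ship[0->1]=2 prod=4 -> [25 19 1]
Step 12: demand=5,sold=1 ship[1->2]=1 ship[0->1]=2 prod=4 -> [27 20 1]
First stockout at step 3

3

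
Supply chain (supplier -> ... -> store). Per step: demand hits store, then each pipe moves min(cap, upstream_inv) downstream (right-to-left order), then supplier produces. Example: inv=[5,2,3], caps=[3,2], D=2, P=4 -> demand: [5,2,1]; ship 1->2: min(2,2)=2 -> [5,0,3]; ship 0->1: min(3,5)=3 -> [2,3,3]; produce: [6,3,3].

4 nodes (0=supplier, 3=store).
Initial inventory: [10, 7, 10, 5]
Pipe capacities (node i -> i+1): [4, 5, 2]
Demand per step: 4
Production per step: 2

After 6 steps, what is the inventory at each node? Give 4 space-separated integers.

Step 1: demand=4,sold=4 ship[2->3]=2 ship[1->2]=5 ship[0->1]=4 prod=2 -> inv=[8 6 13 3]
Step 2: demand=4,sold=3 ship[2->3]=2 ship[1->2]=5 ship[0->1]=4 prod=2 -> inv=[6 5 16 2]
Step 3: demand=4,sold=2 ship[2->3]=2 ship[1->2]=5 ship[0->1]=4 prod=2 -> inv=[4 4 19 2]
Step 4: demand=4,sold=2 ship[2->3]=2 ship[1->2]=4 ship[0->1]=4 prod=2 -> inv=[2 4 21 2]
Step 5: demand=4,sold=2 ship[2->3]=2 ship[1->2]=4 ship[0->1]=2 prod=2 -> inv=[2 2 23 2]
Step 6: demand=4,sold=2 ship[2->3]=2 ship[1->2]=2 ship[0->1]=2 prod=2 -> inv=[2 2 23 2]

2 2 23 2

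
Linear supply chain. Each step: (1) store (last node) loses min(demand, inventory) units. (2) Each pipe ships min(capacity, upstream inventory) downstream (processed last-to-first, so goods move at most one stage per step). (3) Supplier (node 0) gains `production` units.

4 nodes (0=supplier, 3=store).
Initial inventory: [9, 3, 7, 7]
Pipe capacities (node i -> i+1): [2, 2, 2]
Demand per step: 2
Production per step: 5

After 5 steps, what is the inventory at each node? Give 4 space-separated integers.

Step 1: demand=2,sold=2 ship[2->3]=2 ship[1->2]=2 ship[0->1]=2 prod=5 -> inv=[12 3 7 7]
Step 2: demand=2,sold=2 ship[2->3]=2 ship[1->2]=2 ship[0->1]=2 prod=5 -> inv=[15 3 7 7]
Step 3: demand=2,sold=2 ship[2->3]=2 ship[1->2]=2 ship[0->1]=2 prod=5 -> inv=[18 3 7 7]
Step 4: demand=2,sold=2 ship[2->3]=2 ship[1->2]=2 ship[0->1]=2 prod=5 -> inv=[21 3 7 7]
Step 5: demand=2,sold=2 ship[2->3]=2 ship[1->2]=2 ship[0->1]=2 prod=5 -> inv=[24 3 7 7]

24 3 7 7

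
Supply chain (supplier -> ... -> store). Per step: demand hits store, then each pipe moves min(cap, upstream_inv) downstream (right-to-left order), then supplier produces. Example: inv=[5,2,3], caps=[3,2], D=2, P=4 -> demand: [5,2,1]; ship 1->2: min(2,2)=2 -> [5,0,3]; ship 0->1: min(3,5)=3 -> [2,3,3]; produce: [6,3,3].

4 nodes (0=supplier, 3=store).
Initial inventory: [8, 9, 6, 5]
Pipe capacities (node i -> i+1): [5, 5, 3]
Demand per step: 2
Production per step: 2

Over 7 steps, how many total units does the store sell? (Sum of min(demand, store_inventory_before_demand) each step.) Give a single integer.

Answer: 14

Derivation:
Step 1: sold=2 (running total=2) -> [5 9 8 6]
Step 2: sold=2 (running total=4) -> [2 9 10 7]
Step 3: sold=2 (running total=6) -> [2 6 12 8]
Step 4: sold=2 (running total=8) -> [2 3 14 9]
Step 5: sold=2 (running total=10) -> [2 2 14 10]
Step 6: sold=2 (running total=12) -> [2 2 13 11]
Step 7: sold=2 (running total=14) -> [2 2 12 12]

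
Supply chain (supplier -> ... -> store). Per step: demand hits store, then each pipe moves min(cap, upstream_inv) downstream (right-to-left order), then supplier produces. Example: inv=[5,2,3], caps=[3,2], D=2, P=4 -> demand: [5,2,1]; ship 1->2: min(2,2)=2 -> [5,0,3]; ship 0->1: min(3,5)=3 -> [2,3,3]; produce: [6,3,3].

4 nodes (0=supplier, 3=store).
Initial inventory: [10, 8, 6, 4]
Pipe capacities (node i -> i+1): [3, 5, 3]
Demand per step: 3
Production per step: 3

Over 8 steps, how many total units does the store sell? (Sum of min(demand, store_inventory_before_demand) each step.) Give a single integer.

Step 1: sold=3 (running total=3) -> [10 6 8 4]
Step 2: sold=3 (running total=6) -> [10 4 10 4]
Step 3: sold=3 (running total=9) -> [10 3 11 4]
Step 4: sold=3 (running total=12) -> [10 3 11 4]
Step 5: sold=3 (running total=15) -> [10 3 11 4]
Step 6: sold=3 (running total=18) -> [10 3 11 4]
Step 7: sold=3 (running total=21) -> [10 3 11 4]
Step 8: sold=3 (running total=24) -> [10 3 11 4]

Answer: 24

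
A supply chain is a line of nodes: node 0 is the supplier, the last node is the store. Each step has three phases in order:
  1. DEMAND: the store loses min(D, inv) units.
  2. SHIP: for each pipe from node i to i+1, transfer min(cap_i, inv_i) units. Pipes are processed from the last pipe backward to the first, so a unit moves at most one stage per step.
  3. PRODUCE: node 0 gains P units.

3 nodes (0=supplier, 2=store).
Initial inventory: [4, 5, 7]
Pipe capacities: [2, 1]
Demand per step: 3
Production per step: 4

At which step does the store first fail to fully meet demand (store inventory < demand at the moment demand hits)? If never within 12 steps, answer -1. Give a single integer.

Step 1: demand=3,sold=3 ship[1->2]=1 ship[0->1]=2 prod=4 -> [6 6 5]
Step 2: demand=3,sold=3 ship[1->2]=1 ship[0->1]=2 prod=4 -> [8 7 3]
Step 3: demand=3,sold=3 ship[1->2]=1 ship[0->1]=2 prod=4 -> [10 8 1]
Step 4: demand=3,sold=1 ship[1->2]=1 ship[0->1]=2 prod=4 -> [12 9 1]
Step 5: demand=3,sold=1 ship[1->2]=1 ship[0->1]=2 prod=4 -> [14 10 1]
Step 6: demand=3,sold=1 ship[1->2]=1 ship[0->1]=2 prod=4 -> [16 11 1]
Step 7: demand=3,sold=1 ship[1->2]=1 ship[0->1]=2 prod=4 -> [18 12 1]
Step 8: demand=3,sold=1 ship[1->2]=1 ship[0->1]=2 prod=4 -> [20 13 1]
Step 9: demand=3,sold=1 ship[1->2]=1 ship[0->1]=2 prod=4 -> [22 14 1]
Step 10: demand=3,sold=1 ship[1->2]=1 ship[0->1]=2 prod=4 -> [24 15 1]
Step 11: demand=3,sold=1 ship[1->2]=1 ship[0->1]=2 prod=4 -> [26 16 1]
Step 12: demand=3,sold=1 ship[1->2]=1 ship[0->1]=2 prod=4 -> [28 17 1]
First stockout at step 4

4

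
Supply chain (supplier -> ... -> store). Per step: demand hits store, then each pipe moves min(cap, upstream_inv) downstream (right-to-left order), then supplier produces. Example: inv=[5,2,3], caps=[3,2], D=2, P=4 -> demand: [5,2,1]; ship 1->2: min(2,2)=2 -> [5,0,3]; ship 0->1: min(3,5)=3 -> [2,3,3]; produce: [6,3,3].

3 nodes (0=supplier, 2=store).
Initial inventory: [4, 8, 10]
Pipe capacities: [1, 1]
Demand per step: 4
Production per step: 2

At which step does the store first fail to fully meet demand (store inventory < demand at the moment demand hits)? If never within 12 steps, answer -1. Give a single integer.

Step 1: demand=4,sold=4 ship[1->2]=1 ship[0->1]=1 prod=2 -> [5 8 7]
Step 2: demand=4,sold=4 ship[1->2]=1 ship[0->1]=1 prod=2 -> [6 8 4]
Step 3: demand=4,sold=4 ship[1->2]=1 ship[0->1]=1 prod=2 -> [7 8 1]
Step 4: demand=4,sold=1 ship[1->2]=1 ship[0->1]=1 prod=2 -> [8 8 1]
Step 5: demand=4,sold=1 ship[1->2]=1 ship[0->1]=1 prod=2 -> [9 8 1]
Step 6: demand=4,sold=1 ship[1->2]=1 ship[0->1]=1 prod=2 -> [10 8 1]
Step 7: demand=4,sold=1 ship[1->2]=1 ship[0->1]=1 prod=2 -> [11 8 1]
Step 8: demand=4,sold=1 ship[1->2]=1 ship[0->1]=1 prod=2 -> [12 8 1]
Step 9: demand=4,sold=1 ship[1->2]=1 ship[0->1]=1 prod=2 -> [13 8 1]
Step 10: demand=4,sold=1 ship[1->2]=1 ship[0->1]=1 prod=2 -> [14 8 1]
Step 11: demand=4,sold=1 ship[1->2]=1 ship[0->1]=1 prod=2 -> [15 8 1]
Step 12: demand=4,sold=1 ship[1->2]=1 ship[0->1]=1 prod=2 -> [16 8 1]
First stockout at step 4

4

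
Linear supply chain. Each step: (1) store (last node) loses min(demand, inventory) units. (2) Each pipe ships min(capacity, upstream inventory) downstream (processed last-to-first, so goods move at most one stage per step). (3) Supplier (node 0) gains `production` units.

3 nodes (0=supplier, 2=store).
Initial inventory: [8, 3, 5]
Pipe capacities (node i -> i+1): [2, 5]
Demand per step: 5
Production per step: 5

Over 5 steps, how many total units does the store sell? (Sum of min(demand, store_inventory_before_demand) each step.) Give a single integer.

Answer: 14

Derivation:
Step 1: sold=5 (running total=5) -> [11 2 3]
Step 2: sold=3 (running total=8) -> [14 2 2]
Step 3: sold=2 (running total=10) -> [17 2 2]
Step 4: sold=2 (running total=12) -> [20 2 2]
Step 5: sold=2 (running total=14) -> [23 2 2]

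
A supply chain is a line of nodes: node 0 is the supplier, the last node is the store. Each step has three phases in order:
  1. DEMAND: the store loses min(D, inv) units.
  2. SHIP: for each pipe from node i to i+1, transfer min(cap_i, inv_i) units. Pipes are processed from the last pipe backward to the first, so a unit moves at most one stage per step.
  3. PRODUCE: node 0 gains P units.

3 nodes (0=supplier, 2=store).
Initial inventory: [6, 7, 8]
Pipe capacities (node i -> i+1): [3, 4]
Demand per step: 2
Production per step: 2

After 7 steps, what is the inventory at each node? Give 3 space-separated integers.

Step 1: demand=2,sold=2 ship[1->2]=4 ship[0->1]=3 prod=2 -> inv=[5 6 10]
Step 2: demand=2,sold=2 ship[1->2]=4 ship[0->1]=3 prod=2 -> inv=[4 5 12]
Step 3: demand=2,sold=2 ship[1->2]=4 ship[0->1]=3 prod=2 -> inv=[3 4 14]
Step 4: demand=2,sold=2 ship[1->2]=4 ship[0->1]=3 prod=2 -> inv=[2 3 16]
Step 5: demand=2,sold=2 ship[1->2]=3 ship[0->1]=2 prod=2 -> inv=[2 2 17]
Step 6: demand=2,sold=2 ship[1->2]=2 ship[0->1]=2 prod=2 -> inv=[2 2 17]
Step 7: demand=2,sold=2 ship[1->2]=2 ship[0->1]=2 prod=2 -> inv=[2 2 17]

2 2 17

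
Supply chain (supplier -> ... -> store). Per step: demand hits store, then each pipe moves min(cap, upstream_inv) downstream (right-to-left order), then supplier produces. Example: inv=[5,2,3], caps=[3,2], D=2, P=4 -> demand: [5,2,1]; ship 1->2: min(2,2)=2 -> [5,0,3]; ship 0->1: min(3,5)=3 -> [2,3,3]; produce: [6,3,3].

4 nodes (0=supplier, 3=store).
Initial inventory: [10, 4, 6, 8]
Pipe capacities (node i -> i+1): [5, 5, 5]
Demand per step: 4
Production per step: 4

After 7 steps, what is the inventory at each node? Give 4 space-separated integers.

Step 1: demand=4,sold=4 ship[2->3]=5 ship[1->2]=4 ship[0->1]=5 prod=4 -> inv=[9 5 5 9]
Step 2: demand=4,sold=4 ship[2->3]=5 ship[1->2]=5 ship[0->1]=5 prod=4 -> inv=[8 5 5 10]
Step 3: demand=4,sold=4 ship[2->3]=5 ship[1->2]=5 ship[0->1]=5 prod=4 -> inv=[7 5 5 11]
Step 4: demand=4,sold=4 ship[2->3]=5 ship[1->2]=5 ship[0->1]=5 prod=4 -> inv=[6 5 5 12]
Step 5: demand=4,sold=4 ship[2->3]=5 ship[1->2]=5 ship[0->1]=5 prod=4 -> inv=[5 5 5 13]
Step 6: demand=4,sold=4 ship[2->3]=5 ship[1->2]=5 ship[0->1]=5 prod=4 -> inv=[4 5 5 14]
Step 7: demand=4,sold=4 ship[2->3]=5 ship[1->2]=5 ship[0->1]=4 prod=4 -> inv=[4 4 5 15]

4 4 5 15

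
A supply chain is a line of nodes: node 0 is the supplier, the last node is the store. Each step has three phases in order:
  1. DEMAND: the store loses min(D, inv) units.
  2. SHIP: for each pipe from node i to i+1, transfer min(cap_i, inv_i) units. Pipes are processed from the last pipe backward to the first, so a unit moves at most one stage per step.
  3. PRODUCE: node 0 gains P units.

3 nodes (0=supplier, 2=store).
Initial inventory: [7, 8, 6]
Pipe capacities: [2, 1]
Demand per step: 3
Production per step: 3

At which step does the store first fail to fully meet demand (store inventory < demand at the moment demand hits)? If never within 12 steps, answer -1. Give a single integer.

Step 1: demand=3,sold=3 ship[1->2]=1 ship[0->1]=2 prod=3 -> [8 9 4]
Step 2: demand=3,sold=3 ship[1->2]=1 ship[0->1]=2 prod=3 -> [9 10 2]
Step 3: demand=3,sold=2 ship[1->2]=1 ship[0->1]=2 prod=3 -> [10 11 1]
Step 4: demand=3,sold=1 ship[1->2]=1 ship[0->1]=2 prod=3 -> [11 12 1]
Step 5: demand=3,sold=1 ship[1->2]=1 ship[0->1]=2 prod=3 -> [12 13 1]
Step 6: demand=3,sold=1 ship[1->2]=1 ship[0->1]=2 prod=3 -> [13 14 1]
Step 7: demand=3,sold=1 ship[1->2]=1 ship[0->1]=2 prod=3 -> [14 15 1]
Step 8: demand=3,sold=1 ship[1->2]=1 ship[0->1]=2 prod=3 -> [15 16 1]
Step 9: demand=3,sold=1 ship[1->2]=1 ship[0->1]=2 prod=3 -> [16 17 1]
Step 10: demand=3,sold=1 ship[1->2]=1 ship[0->1]=2 prod=3 -> [17 18 1]
Step 11: demand=3,sold=1 ship[1->2]=1 ship[0->1]=2 prod=3 -> [18 19 1]
Step 12: demand=3,sold=1 ship[1->2]=1 ship[0->1]=2 prod=3 -> [19 20 1]
First stockout at step 3

3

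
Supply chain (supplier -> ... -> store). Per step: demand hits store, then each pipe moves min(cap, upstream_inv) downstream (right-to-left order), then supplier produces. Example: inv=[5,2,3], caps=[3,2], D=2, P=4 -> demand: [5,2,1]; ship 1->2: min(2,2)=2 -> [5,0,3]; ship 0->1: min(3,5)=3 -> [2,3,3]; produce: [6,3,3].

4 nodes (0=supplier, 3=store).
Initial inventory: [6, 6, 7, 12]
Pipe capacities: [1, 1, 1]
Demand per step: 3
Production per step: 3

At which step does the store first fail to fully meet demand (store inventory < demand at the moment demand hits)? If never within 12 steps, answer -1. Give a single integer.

Step 1: demand=3,sold=3 ship[2->3]=1 ship[1->2]=1 ship[0->1]=1 prod=3 -> [8 6 7 10]
Step 2: demand=3,sold=3 ship[2->3]=1 ship[1->2]=1 ship[0->1]=1 prod=3 -> [10 6 7 8]
Step 3: demand=3,sold=3 ship[2->3]=1 ship[1->2]=1 ship[0->1]=1 prod=3 -> [12 6 7 6]
Step 4: demand=3,sold=3 ship[2->3]=1 ship[1->2]=1 ship[0->1]=1 prod=3 -> [14 6 7 4]
Step 5: demand=3,sold=3 ship[2->3]=1 ship[1->2]=1 ship[0->1]=1 prod=3 -> [16 6 7 2]
Step 6: demand=3,sold=2 ship[2->3]=1 ship[1->2]=1 ship[0->1]=1 prod=3 -> [18 6 7 1]
Step 7: demand=3,sold=1 ship[2->3]=1 ship[1->2]=1 ship[0->1]=1 prod=3 -> [20 6 7 1]
Step 8: demand=3,sold=1 ship[2->3]=1 ship[1->2]=1 ship[0->1]=1 prod=3 -> [22 6 7 1]
Step 9: demand=3,sold=1 ship[2->3]=1 ship[1->2]=1 ship[0->1]=1 prod=3 -> [24 6 7 1]
Step 10: demand=3,sold=1 ship[2->3]=1 ship[1->2]=1 ship[0->1]=1 prod=3 -> [26 6 7 1]
Step 11: demand=3,sold=1 ship[2->3]=1 ship[1->2]=1 ship[0->1]=1 prod=3 -> [28 6 7 1]
Step 12: demand=3,sold=1 ship[2->3]=1 ship[1->2]=1 ship[0->1]=1 prod=3 -> [30 6 7 1]
First stockout at step 6

6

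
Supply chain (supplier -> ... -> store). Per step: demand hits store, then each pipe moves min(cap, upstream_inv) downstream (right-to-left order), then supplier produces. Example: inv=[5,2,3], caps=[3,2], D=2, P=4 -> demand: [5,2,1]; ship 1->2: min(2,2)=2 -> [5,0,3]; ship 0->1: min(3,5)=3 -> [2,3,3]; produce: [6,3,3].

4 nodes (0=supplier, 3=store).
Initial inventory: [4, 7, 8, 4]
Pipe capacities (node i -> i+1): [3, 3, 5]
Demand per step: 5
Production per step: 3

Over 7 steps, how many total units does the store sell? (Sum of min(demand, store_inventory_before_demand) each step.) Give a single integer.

Answer: 27

Derivation:
Step 1: sold=4 (running total=4) -> [4 7 6 5]
Step 2: sold=5 (running total=9) -> [4 7 4 5]
Step 3: sold=5 (running total=14) -> [4 7 3 4]
Step 4: sold=4 (running total=18) -> [4 7 3 3]
Step 5: sold=3 (running total=21) -> [4 7 3 3]
Step 6: sold=3 (running total=24) -> [4 7 3 3]
Step 7: sold=3 (running total=27) -> [4 7 3 3]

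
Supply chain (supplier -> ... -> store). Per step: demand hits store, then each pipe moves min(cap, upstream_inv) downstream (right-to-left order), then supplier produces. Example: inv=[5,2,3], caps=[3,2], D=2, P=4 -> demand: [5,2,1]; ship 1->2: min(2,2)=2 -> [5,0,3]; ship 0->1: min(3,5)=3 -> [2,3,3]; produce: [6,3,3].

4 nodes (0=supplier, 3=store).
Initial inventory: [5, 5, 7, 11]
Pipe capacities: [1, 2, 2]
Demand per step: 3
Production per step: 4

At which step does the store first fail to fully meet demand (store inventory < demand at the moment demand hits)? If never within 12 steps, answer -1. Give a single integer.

Step 1: demand=3,sold=3 ship[2->3]=2 ship[1->2]=2 ship[0->1]=1 prod=4 -> [8 4 7 10]
Step 2: demand=3,sold=3 ship[2->3]=2 ship[1->2]=2 ship[0->1]=1 prod=4 -> [11 3 7 9]
Step 3: demand=3,sold=3 ship[2->3]=2 ship[1->2]=2 ship[0->1]=1 prod=4 -> [14 2 7 8]
Step 4: demand=3,sold=3 ship[2->3]=2 ship[1->2]=2 ship[0->1]=1 prod=4 -> [17 1 7 7]
Step 5: demand=3,sold=3 ship[2->3]=2 ship[1->2]=1 ship[0->1]=1 prod=4 -> [20 1 6 6]
Step 6: demand=3,sold=3 ship[2->3]=2 ship[1->2]=1 ship[0->1]=1 prod=4 -> [23 1 5 5]
Step 7: demand=3,sold=3 ship[2->3]=2 ship[1->2]=1 ship[0->1]=1 prod=4 -> [26 1 4 4]
Step 8: demand=3,sold=3 ship[2->3]=2 ship[1->2]=1 ship[0->1]=1 prod=4 -> [29 1 3 3]
Step 9: demand=3,sold=3 ship[2->3]=2 ship[1->2]=1 ship[0->1]=1 prod=4 -> [32 1 2 2]
Step 10: demand=3,sold=2 ship[2->3]=2 ship[1->2]=1 ship[0->1]=1 prod=4 -> [35 1 1 2]
Step 11: demand=3,sold=2 ship[2->3]=1 ship[1->2]=1 ship[0->1]=1 prod=4 -> [38 1 1 1]
Step 12: demand=3,sold=1 ship[2->3]=1 ship[1->2]=1 ship[0->1]=1 prod=4 -> [41 1 1 1]
First stockout at step 10

10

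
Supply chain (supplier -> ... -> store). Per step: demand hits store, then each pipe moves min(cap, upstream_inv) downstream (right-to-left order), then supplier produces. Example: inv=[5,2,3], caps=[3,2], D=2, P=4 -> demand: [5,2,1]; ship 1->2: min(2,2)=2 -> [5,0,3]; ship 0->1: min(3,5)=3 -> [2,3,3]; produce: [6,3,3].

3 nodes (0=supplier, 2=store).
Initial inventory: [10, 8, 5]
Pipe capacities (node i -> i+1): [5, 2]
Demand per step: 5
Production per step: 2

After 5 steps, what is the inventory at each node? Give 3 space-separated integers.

Step 1: demand=5,sold=5 ship[1->2]=2 ship[0->1]=5 prod=2 -> inv=[7 11 2]
Step 2: demand=5,sold=2 ship[1->2]=2 ship[0->1]=5 prod=2 -> inv=[4 14 2]
Step 3: demand=5,sold=2 ship[1->2]=2 ship[0->1]=4 prod=2 -> inv=[2 16 2]
Step 4: demand=5,sold=2 ship[1->2]=2 ship[0->1]=2 prod=2 -> inv=[2 16 2]
Step 5: demand=5,sold=2 ship[1->2]=2 ship[0->1]=2 prod=2 -> inv=[2 16 2]

2 16 2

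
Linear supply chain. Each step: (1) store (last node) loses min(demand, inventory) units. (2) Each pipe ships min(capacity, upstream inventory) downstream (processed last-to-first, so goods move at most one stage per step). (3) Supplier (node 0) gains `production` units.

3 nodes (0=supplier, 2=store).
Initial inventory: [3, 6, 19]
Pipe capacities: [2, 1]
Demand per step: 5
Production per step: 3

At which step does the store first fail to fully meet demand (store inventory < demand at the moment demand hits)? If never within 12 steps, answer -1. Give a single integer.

Step 1: demand=5,sold=5 ship[1->2]=1 ship[0->1]=2 prod=3 -> [4 7 15]
Step 2: demand=5,sold=5 ship[1->2]=1 ship[0->1]=2 prod=3 -> [5 8 11]
Step 3: demand=5,sold=5 ship[1->2]=1 ship[0->1]=2 prod=3 -> [6 9 7]
Step 4: demand=5,sold=5 ship[1->2]=1 ship[0->1]=2 prod=3 -> [7 10 3]
Step 5: demand=5,sold=3 ship[1->2]=1 ship[0->1]=2 prod=3 -> [8 11 1]
Step 6: demand=5,sold=1 ship[1->2]=1 ship[0->1]=2 prod=3 -> [9 12 1]
Step 7: demand=5,sold=1 ship[1->2]=1 ship[0->1]=2 prod=3 -> [10 13 1]
Step 8: demand=5,sold=1 ship[1->2]=1 ship[0->1]=2 prod=3 -> [11 14 1]
Step 9: demand=5,sold=1 ship[1->2]=1 ship[0->1]=2 prod=3 -> [12 15 1]
Step 10: demand=5,sold=1 ship[1->2]=1 ship[0->1]=2 prod=3 -> [13 16 1]
Step 11: demand=5,sold=1 ship[1->2]=1 ship[0->1]=2 prod=3 -> [14 17 1]
Step 12: demand=5,sold=1 ship[1->2]=1 ship[0->1]=2 prod=3 -> [15 18 1]
First stockout at step 5

5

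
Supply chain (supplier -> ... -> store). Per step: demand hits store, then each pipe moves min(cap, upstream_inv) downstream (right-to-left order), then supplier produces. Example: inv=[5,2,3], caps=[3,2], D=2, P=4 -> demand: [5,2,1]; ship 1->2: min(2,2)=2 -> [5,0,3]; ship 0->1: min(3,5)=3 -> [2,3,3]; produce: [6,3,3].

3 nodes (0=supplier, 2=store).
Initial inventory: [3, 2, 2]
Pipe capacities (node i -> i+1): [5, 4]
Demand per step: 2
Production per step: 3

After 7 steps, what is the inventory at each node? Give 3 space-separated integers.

Step 1: demand=2,sold=2 ship[1->2]=2 ship[0->1]=3 prod=3 -> inv=[3 3 2]
Step 2: demand=2,sold=2 ship[1->2]=3 ship[0->1]=3 prod=3 -> inv=[3 3 3]
Step 3: demand=2,sold=2 ship[1->2]=3 ship[0->1]=3 prod=3 -> inv=[3 3 4]
Step 4: demand=2,sold=2 ship[1->2]=3 ship[0->1]=3 prod=3 -> inv=[3 3 5]
Step 5: demand=2,sold=2 ship[1->2]=3 ship[0->1]=3 prod=3 -> inv=[3 3 6]
Step 6: demand=2,sold=2 ship[1->2]=3 ship[0->1]=3 prod=3 -> inv=[3 3 7]
Step 7: demand=2,sold=2 ship[1->2]=3 ship[0->1]=3 prod=3 -> inv=[3 3 8]

3 3 8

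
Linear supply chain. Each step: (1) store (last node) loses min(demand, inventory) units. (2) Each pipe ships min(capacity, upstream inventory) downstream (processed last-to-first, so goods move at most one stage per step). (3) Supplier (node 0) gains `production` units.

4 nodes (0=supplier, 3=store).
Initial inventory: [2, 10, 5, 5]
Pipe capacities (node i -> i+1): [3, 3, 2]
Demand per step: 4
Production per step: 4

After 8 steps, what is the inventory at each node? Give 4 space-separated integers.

Step 1: demand=4,sold=4 ship[2->3]=2 ship[1->2]=3 ship[0->1]=2 prod=4 -> inv=[4 9 6 3]
Step 2: demand=4,sold=3 ship[2->3]=2 ship[1->2]=3 ship[0->1]=3 prod=4 -> inv=[5 9 7 2]
Step 3: demand=4,sold=2 ship[2->3]=2 ship[1->2]=3 ship[0->1]=3 prod=4 -> inv=[6 9 8 2]
Step 4: demand=4,sold=2 ship[2->3]=2 ship[1->2]=3 ship[0->1]=3 prod=4 -> inv=[7 9 9 2]
Step 5: demand=4,sold=2 ship[2->3]=2 ship[1->2]=3 ship[0->1]=3 prod=4 -> inv=[8 9 10 2]
Step 6: demand=4,sold=2 ship[2->3]=2 ship[1->2]=3 ship[0->1]=3 prod=4 -> inv=[9 9 11 2]
Step 7: demand=4,sold=2 ship[2->3]=2 ship[1->2]=3 ship[0->1]=3 prod=4 -> inv=[10 9 12 2]
Step 8: demand=4,sold=2 ship[2->3]=2 ship[1->2]=3 ship[0->1]=3 prod=4 -> inv=[11 9 13 2]

11 9 13 2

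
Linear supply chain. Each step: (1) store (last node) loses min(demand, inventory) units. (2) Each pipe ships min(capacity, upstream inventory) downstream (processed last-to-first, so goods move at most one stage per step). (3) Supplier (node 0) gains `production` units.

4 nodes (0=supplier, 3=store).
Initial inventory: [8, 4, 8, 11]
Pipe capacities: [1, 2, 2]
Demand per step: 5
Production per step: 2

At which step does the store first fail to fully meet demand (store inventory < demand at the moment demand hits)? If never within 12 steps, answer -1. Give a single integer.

Step 1: demand=5,sold=5 ship[2->3]=2 ship[1->2]=2 ship[0->1]=1 prod=2 -> [9 3 8 8]
Step 2: demand=5,sold=5 ship[2->3]=2 ship[1->2]=2 ship[0->1]=1 prod=2 -> [10 2 8 5]
Step 3: demand=5,sold=5 ship[2->3]=2 ship[1->2]=2 ship[0->1]=1 prod=2 -> [11 1 8 2]
Step 4: demand=5,sold=2 ship[2->3]=2 ship[1->2]=1 ship[0->1]=1 prod=2 -> [12 1 7 2]
Step 5: demand=5,sold=2 ship[2->3]=2 ship[1->2]=1 ship[0->1]=1 prod=2 -> [13 1 6 2]
Step 6: demand=5,sold=2 ship[2->3]=2 ship[1->2]=1 ship[0->1]=1 prod=2 -> [14 1 5 2]
Step 7: demand=5,sold=2 ship[2->3]=2 ship[1->2]=1 ship[0->1]=1 prod=2 -> [15 1 4 2]
Step 8: demand=5,sold=2 ship[2->3]=2 ship[1->2]=1 ship[0->1]=1 prod=2 -> [16 1 3 2]
Step 9: demand=5,sold=2 ship[2->3]=2 ship[1->2]=1 ship[0->1]=1 prod=2 -> [17 1 2 2]
Step 10: demand=5,sold=2 ship[2->3]=2 ship[1->2]=1 ship[0->1]=1 prod=2 -> [18 1 1 2]
Step 11: demand=5,sold=2 ship[2->3]=1 ship[1->2]=1 ship[0->1]=1 prod=2 -> [19 1 1 1]
Step 12: demand=5,sold=1 ship[2->3]=1 ship[1->2]=1 ship[0->1]=1 prod=2 -> [20 1 1 1]
First stockout at step 4

4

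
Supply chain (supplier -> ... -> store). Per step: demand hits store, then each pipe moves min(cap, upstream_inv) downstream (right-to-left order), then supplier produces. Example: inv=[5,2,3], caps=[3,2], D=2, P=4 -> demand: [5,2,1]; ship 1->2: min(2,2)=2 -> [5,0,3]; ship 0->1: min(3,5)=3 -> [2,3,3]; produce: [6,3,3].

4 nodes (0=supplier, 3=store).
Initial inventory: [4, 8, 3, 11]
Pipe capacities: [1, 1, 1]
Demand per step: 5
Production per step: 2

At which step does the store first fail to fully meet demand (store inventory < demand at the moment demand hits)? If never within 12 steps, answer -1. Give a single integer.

Step 1: demand=5,sold=5 ship[2->3]=1 ship[1->2]=1 ship[0->1]=1 prod=2 -> [5 8 3 7]
Step 2: demand=5,sold=5 ship[2->3]=1 ship[1->2]=1 ship[0->1]=1 prod=2 -> [6 8 3 3]
Step 3: demand=5,sold=3 ship[2->3]=1 ship[1->2]=1 ship[0->1]=1 prod=2 -> [7 8 3 1]
Step 4: demand=5,sold=1 ship[2->3]=1 ship[1->2]=1 ship[0->1]=1 prod=2 -> [8 8 3 1]
Step 5: demand=5,sold=1 ship[2->3]=1 ship[1->2]=1 ship[0->1]=1 prod=2 -> [9 8 3 1]
Step 6: demand=5,sold=1 ship[2->3]=1 ship[1->2]=1 ship[0->1]=1 prod=2 -> [10 8 3 1]
Step 7: demand=5,sold=1 ship[2->3]=1 ship[1->2]=1 ship[0->1]=1 prod=2 -> [11 8 3 1]
Step 8: demand=5,sold=1 ship[2->3]=1 ship[1->2]=1 ship[0->1]=1 prod=2 -> [12 8 3 1]
Step 9: demand=5,sold=1 ship[2->3]=1 ship[1->2]=1 ship[0->1]=1 prod=2 -> [13 8 3 1]
Step 10: demand=5,sold=1 ship[2->3]=1 ship[1->2]=1 ship[0->1]=1 prod=2 -> [14 8 3 1]
Step 11: demand=5,sold=1 ship[2->3]=1 ship[1->2]=1 ship[0->1]=1 prod=2 -> [15 8 3 1]
Step 12: demand=5,sold=1 ship[2->3]=1 ship[1->2]=1 ship[0->1]=1 prod=2 -> [16 8 3 1]
First stockout at step 3

3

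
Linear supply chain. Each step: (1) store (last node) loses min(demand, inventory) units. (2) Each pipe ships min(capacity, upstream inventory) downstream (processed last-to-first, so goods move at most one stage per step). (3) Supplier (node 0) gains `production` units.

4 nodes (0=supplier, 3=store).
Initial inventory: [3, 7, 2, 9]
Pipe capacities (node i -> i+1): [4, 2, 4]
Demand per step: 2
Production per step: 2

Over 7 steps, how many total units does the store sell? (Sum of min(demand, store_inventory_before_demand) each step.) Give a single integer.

Answer: 14

Derivation:
Step 1: sold=2 (running total=2) -> [2 8 2 9]
Step 2: sold=2 (running total=4) -> [2 8 2 9]
Step 3: sold=2 (running total=6) -> [2 8 2 9]
Step 4: sold=2 (running total=8) -> [2 8 2 9]
Step 5: sold=2 (running total=10) -> [2 8 2 9]
Step 6: sold=2 (running total=12) -> [2 8 2 9]
Step 7: sold=2 (running total=14) -> [2 8 2 9]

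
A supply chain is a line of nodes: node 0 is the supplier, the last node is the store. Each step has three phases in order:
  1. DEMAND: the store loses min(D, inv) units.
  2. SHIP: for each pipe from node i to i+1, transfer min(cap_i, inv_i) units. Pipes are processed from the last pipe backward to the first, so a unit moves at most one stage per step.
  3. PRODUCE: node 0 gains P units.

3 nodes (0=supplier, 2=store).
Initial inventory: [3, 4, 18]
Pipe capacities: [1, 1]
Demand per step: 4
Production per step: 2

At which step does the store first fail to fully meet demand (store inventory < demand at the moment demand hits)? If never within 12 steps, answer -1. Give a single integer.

Step 1: demand=4,sold=4 ship[1->2]=1 ship[0->1]=1 prod=2 -> [4 4 15]
Step 2: demand=4,sold=4 ship[1->2]=1 ship[0->1]=1 prod=2 -> [5 4 12]
Step 3: demand=4,sold=4 ship[1->2]=1 ship[0->1]=1 prod=2 -> [6 4 9]
Step 4: demand=4,sold=4 ship[1->2]=1 ship[0->1]=1 prod=2 -> [7 4 6]
Step 5: demand=4,sold=4 ship[1->2]=1 ship[0->1]=1 prod=2 -> [8 4 3]
Step 6: demand=4,sold=3 ship[1->2]=1 ship[0->1]=1 prod=2 -> [9 4 1]
Step 7: demand=4,sold=1 ship[1->2]=1 ship[0->1]=1 prod=2 -> [10 4 1]
Step 8: demand=4,sold=1 ship[1->2]=1 ship[0->1]=1 prod=2 -> [11 4 1]
Step 9: demand=4,sold=1 ship[1->2]=1 ship[0->1]=1 prod=2 -> [12 4 1]
Step 10: demand=4,sold=1 ship[1->2]=1 ship[0->1]=1 prod=2 -> [13 4 1]
Step 11: demand=4,sold=1 ship[1->2]=1 ship[0->1]=1 prod=2 -> [14 4 1]
Step 12: demand=4,sold=1 ship[1->2]=1 ship[0->1]=1 prod=2 -> [15 4 1]
First stockout at step 6

6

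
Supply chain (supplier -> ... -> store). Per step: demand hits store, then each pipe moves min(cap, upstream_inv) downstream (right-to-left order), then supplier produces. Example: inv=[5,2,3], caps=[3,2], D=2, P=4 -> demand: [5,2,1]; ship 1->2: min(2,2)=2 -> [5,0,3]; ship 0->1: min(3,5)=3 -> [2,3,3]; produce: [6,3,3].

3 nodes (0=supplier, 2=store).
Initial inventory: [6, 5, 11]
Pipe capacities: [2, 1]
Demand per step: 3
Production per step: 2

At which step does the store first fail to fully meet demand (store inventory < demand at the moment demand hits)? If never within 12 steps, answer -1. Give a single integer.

Step 1: demand=3,sold=3 ship[1->2]=1 ship[0->1]=2 prod=2 -> [6 6 9]
Step 2: demand=3,sold=3 ship[1->2]=1 ship[0->1]=2 prod=2 -> [6 7 7]
Step 3: demand=3,sold=3 ship[1->2]=1 ship[0->1]=2 prod=2 -> [6 8 5]
Step 4: demand=3,sold=3 ship[1->2]=1 ship[0->1]=2 prod=2 -> [6 9 3]
Step 5: demand=3,sold=3 ship[1->2]=1 ship[0->1]=2 prod=2 -> [6 10 1]
Step 6: demand=3,sold=1 ship[1->2]=1 ship[0->1]=2 prod=2 -> [6 11 1]
Step 7: demand=3,sold=1 ship[1->2]=1 ship[0->1]=2 prod=2 -> [6 12 1]
Step 8: demand=3,sold=1 ship[1->2]=1 ship[0->1]=2 prod=2 -> [6 13 1]
Step 9: demand=3,sold=1 ship[1->2]=1 ship[0->1]=2 prod=2 -> [6 14 1]
Step 10: demand=3,sold=1 ship[1->2]=1 ship[0->1]=2 prod=2 -> [6 15 1]
Step 11: demand=3,sold=1 ship[1->2]=1 ship[0->1]=2 prod=2 -> [6 16 1]
Step 12: demand=3,sold=1 ship[1->2]=1 ship[0->1]=2 prod=2 -> [6 17 1]
First stockout at step 6

6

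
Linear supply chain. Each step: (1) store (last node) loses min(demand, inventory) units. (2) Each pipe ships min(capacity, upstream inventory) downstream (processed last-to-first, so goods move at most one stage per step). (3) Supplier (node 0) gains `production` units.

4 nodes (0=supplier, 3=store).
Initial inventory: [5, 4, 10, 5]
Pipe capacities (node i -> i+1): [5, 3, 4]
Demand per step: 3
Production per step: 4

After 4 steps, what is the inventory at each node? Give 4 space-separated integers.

Step 1: demand=3,sold=3 ship[2->3]=4 ship[1->2]=3 ship[0->1]=5 prod=4 -> inv=[4 6 9 6]
Step 2: demand=3,sold=3 ship[2->3]=4 ship[1->2]=3 ship[0->1]=4 prod=4 -> inv=[4 7 8 7]
Step 3: demand=3,sold=3 ship[2->3]=4 ship[1->2]=3 ship[0->1]=4 prod=4 -> inv=[4 8 7 8]
Step 4: demand=3,sold=3 ship[2->3]=4 ship[1->2]=3 ship[0->1]=4 prod=4 -> inv=[4 9 6 9]

4 9 6 9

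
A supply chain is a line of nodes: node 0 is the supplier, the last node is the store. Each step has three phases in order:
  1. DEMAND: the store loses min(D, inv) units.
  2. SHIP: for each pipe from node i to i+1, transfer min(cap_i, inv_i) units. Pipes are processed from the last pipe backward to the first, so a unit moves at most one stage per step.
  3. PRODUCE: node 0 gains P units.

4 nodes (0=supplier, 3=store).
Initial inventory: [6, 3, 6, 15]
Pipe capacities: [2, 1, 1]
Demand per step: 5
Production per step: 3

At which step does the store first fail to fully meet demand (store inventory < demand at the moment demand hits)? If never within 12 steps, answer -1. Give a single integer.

Step 1: demand=5,sold=5 ship[2->3]=1 ship[1->2]=1 ship[0->1]=2 prod=3 -> [7 4 6 11]
Step 2: demand=5,sold=5 ship[2->3]=1 ship[1->2]=1 ship[0->1]=2 prod=3 -> [8 5 6 7]
Step 3: demand=5,sold=5 ship[2->3]=1 ship[1->2]=1 ship[0->1]=2 prod=3 -> [9 6 6 3]
Step 4: demand=5,sold=3 ship[2->3]=1 ship[1->2]=1 ship[0->1]=2 prod=3 -> [10 7 6 1]
Step 5: demand=5,sold=1 ship[2->3]=1 ship[1->2]=1 ship[0->1]=2 prod=3 -> [11 8 6 1]
Step 6: demand=5,sold=1 ship[2->3]=1 ship[1->2]=1 ship[0->1]=2 prod=3 -> [12 9 6 1]
Step 7: demand=5,sold=1 ship[2->3]=1 ship[1->2]=1 ship[0->1]=2 prod=3 -> [13 10 6 1]
Step 8: demand=5,sold=1 ship[2->3]=1 ship[1->2]=1 ship[0->1]=2 prod=3 -> [14 11 6 1]
Step 9: demand=5,sold=1 ship[2->3]=1 ship[1->2]=1 ship[0->1]=2 prod=3 -> [15 12 6 1]
Step 10: demand=5,sold=1 ship[2->3]=1 ship[1->2]=1 ship[0->1]=2 prod=3 -> [16 13 6 1]
Step 11: demand=5,sold=1 ship[2->3]=1 ship[1->2]=1 ship[0->1]=2 prod=3 -> [17 14 6 1]
Step 12: demand=5,sold=1 ship[2->3]=1 ship[1->2]=1 ship[0->1]=2 prod=3 -> [18 15 6 1]
First stockout at step 4

4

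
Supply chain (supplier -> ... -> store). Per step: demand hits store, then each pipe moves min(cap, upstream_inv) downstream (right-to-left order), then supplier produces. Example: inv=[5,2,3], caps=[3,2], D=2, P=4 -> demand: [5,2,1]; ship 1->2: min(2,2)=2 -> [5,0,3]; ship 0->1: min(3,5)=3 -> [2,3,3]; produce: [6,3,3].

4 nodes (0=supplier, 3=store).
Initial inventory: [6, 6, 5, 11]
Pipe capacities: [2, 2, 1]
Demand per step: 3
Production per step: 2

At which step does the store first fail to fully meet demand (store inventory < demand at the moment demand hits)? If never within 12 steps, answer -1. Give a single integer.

Step 1: demand=3,sold=3 ship[2->3]=1 ship[1->2]=2 ship[0->1]=2 prod=2 -> [6 6 6 9]
Step 2: demand=3,sold=3 ship[2->3]=1 ship[1->2]=2 ship[0->1]=2 prod=2 -> [6 6 7 7]
Step 3: demand=3,sold=3 ship[2->3]=1 ship[1->2]=2 ship[0->1]=2 prod=2 -> [6 6 8 5]
Step 4: demand=3,sold=3 ship[2->3]=1 ship[1->2]=2 ship[0->1]=2 prod=2 -> [6 6 9 3]
Step 5: demand=3,sold=3 ship[2->3]=1 ship[1->2]=2 ship[0->1]=2 prod=2 -> [6 6 10 1]
Step 6: demand=3,sold=1 ship[2->3]=1 ship[1->2]=2 ship[0->1]=2 prod=2 -> [6 6 11 1]
Step 7: demand=3,sold=1 ship[2->3]=1 ship[1->2]=2 ship[0->1]=2 prod=2 -> [6 6 12 1]
Step 8: demand=3,sold=1 ship[2->3]=1 ship[1->2]=2 ship[0->1]=2 prod=2 -> [6 6 13 1]
Step 9: demand=3,sold=1 ship[2->3]=1 ship[1->2]=2 ship[0->1]=2 prod=2 -> [6 6 14 1]
Step 10: demand=3,sold=1 ship[2->3]=1 ship[1->2]=2 ship[0->1]=2 prod=2 -> [6 6 15 1]
Step 11: demand=3,sold=1 ship[2->3]=1 ship[1->2]=2 ship[0->1]=2 prod=2 -> [6 6 16 1]
Step 12: demand=3,sold=1 ship[2->3]=1 ship[1->2]=2 ship[0->1]=2 prod=2 -> [6 6 17 1]
First stockout at step 6

6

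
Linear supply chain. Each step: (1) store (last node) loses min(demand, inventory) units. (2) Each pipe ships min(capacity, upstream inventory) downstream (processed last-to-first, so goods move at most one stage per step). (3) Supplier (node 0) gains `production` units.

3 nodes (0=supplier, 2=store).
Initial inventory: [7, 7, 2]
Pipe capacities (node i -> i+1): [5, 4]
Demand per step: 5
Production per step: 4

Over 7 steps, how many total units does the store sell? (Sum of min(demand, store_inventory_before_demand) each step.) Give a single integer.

Answer: 26

Derivation:
Step 1: sold=2 (running total=2) -> [6 8 4]
Step 2: sold=4 (running total=6) -> [5 9 4]
Step 3: sold=4 (running total=10) -> [4 10 4]
Step 4: sold=4 (running total=14) -> [4 10 4]
Step 5: sold=4 (running total=18) -> [4 10 4]
Step 6: sold=4 (running total=22) -> [4 10 4]
Step 7: sold=4 (running total=26) -> [4 10 4]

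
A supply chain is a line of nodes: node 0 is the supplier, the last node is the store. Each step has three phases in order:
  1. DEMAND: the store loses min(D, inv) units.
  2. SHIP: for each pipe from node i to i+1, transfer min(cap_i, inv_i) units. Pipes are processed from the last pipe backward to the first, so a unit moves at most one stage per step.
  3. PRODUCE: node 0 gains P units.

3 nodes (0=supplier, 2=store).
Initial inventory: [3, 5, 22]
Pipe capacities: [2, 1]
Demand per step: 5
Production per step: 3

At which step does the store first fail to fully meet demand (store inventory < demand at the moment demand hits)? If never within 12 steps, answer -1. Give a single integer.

Step 1: demand=5,sold=5 ship[1->2]=1 ship[0->1]=2 prod=3 -> [4 6 18]
Step 2: demand=5,sold=5 ship[1->2]=1 ship[0->1]=2 prod=3 -> [5 7 14]
Step 3: demand=5,sold=5 ship[1->2]=1 ship[0->1]=2 prod=3 -> [6 8 10]
Step 4: demand=5,sold=5 ship[1->2]=1 ship[0->1]=2 prod=3 -> [7 9 6]
Step 5: demand=5,sold=5 ship[1->2]=1 ship[0->1]=2 prod=3 -> [8 10 2]
Step 6: demand=5,sold=2 ship[1->2]=1 ship[0->1]=2 prod=3 -> [9 11 1]
Step 7: demand=5,sold=1 ship[1->2]=1 ship[0->1]=2 prod=3 -> [10 12 1]
Step 8: demand=5,sold=1 ship[1->2]=1 ship[0->1]=2 prod=3 -> [11 13 1]
Step 9: demand=5,sold=1 ship[1->2]=1 ship[0->1]=2 prod=3 -> [12 14 1]
Step 10: demand=5,sold=1 ship[1->2]=1 ship[0->1]=2 prod=3 -> [13 15 1]
Step 11: demand=5,sold=1 ship[1->2]=1 ship[0->1]=2 prod=3 -> [14 16 1]
Step 12: demand=5,sold=1 ship[1->2]=1 ship[0->1]=2 prod=3 -> [15 17 1]
First stockout at step 6

6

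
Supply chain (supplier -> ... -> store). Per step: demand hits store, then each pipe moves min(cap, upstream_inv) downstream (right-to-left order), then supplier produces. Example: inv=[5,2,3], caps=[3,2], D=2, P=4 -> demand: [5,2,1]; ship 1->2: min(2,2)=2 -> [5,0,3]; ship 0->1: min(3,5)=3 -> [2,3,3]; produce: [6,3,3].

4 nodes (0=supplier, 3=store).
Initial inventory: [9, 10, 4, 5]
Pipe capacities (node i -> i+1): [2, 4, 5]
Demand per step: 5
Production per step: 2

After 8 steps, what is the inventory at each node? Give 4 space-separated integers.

Step 1: demand=5,sold=5 ship[2->3]=4 ship[1->2]=4 ship[0->1]=2 prod=2 -> inv=[9 8 4 4]
Step 2: demand=5,sold=4 ship[2->3]=4 ship[1->2]=4 ship[0->1]=2 prod=2 -> inv=[9 6 4 4]
Step 3: demand=5,sold=4 ship[2->3]=4 ship[1->2]=4 ship[0->1]=2 prod=2 -> inv=[9 4 4 4]
Step 4: demand=5,sold=4 ship[2->3]=4 ship[1->2]=4 ship[0->1]=2 prod=2 -> inv=[9 2 4 4]
Step 5: demand=5,sold=4 ship[2->3]=4 ship[1->2]=2 ship[0->1]=2 prod=2 -> inv=[9 2 2 4]
Step 6: demand=5,sold=4 ship[2->3]=2 ship[1->2]=2 ship[0->1]=2 prod=2 -> inv=[9 2 2 2]
Step 7: demand=5,sold=2 ship[2->3]=2 ship[1->2]=2 ship[0->1]=2 prod=2 -> inv=[9 2 2 2]
Step 8: demand=5,sold=2 ship[2->3]=2 ship[1->2]=2 ship[0->1]=2 prod=2 -> inv=[9 2 2 2]

9 2 2 2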